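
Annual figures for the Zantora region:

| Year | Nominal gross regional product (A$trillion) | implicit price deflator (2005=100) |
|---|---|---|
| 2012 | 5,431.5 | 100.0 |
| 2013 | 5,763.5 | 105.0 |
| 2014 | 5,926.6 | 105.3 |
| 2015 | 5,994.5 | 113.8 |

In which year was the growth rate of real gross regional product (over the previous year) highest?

2014

2013: real = 5763.5/1.050 = 5489.05; growth vs 2012 (5431.50) = 1.06%.
2014: real = 5926.6/1.053 = 5628.30; growth vs 2013 (5489.05) = 2.54%.
2015: real = 5994.5/1.138 = 5267.57; growth vs 2014 (5628.30) = -6.41%.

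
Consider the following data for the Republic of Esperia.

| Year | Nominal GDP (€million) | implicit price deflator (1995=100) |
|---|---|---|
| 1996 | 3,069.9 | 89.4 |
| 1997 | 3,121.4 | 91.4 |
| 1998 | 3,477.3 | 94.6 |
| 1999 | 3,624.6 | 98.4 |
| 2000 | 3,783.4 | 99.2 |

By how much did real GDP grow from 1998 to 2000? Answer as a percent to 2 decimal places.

Real GDP 1998 = 3477.3/0.946 = 3675.79.
Real GDP 2000 = 3783.4/0.992 = 3813.91.
Change = 3813.91/3675.79 − 1 = 0.0376.

3.76%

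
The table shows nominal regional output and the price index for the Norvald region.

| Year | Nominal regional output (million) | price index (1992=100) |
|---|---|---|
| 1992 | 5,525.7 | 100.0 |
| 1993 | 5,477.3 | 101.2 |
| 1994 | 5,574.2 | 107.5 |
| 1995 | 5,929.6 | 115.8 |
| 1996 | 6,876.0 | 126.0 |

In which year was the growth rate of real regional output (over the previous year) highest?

1993: real = 5477.3/1.012 = 5412.35; growth vs 1992 (5525.70) = -2.05%.
1994: real = 5574.2/1.075 = 5185.30; growth vs 1993 (5412.35) = -4.20%.
1995: real = 5929.6/1.158 = 5120.55; growth vs 1994 (5185.30) = -1.25%.
1996: real = 6876.0/1.260 = 5457.14; growth vs 1995 (5120.55) = 6.57%.

1996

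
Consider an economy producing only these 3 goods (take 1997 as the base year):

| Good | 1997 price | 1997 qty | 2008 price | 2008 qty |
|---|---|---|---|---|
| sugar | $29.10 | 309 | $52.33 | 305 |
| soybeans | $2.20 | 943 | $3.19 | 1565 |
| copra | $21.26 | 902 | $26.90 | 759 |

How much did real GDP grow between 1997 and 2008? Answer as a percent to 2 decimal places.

-5.91%

Real GDP 1997 = Nominal GDP 1997 = 29.10·309 + 2.20·943 + 21.26·902 = 30243.02.
Real GDP 2008 (at 1997 prices) = 29.10·305 + 2.20·1565 + 21.26·759 = 28454.84.
Real growth = 28454.84/30243.02 − 1 = -0.0591.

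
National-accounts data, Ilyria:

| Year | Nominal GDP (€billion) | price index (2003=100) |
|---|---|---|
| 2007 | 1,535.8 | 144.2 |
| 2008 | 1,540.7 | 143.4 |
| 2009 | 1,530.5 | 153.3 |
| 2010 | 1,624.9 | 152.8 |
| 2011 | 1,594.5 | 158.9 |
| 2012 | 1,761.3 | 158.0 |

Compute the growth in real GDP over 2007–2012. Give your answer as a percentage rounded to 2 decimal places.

4.67%

Real GDP 2007 = 1535.8/1.442 = 1065.05.
Real GDP 2012 = 1761.3/1.580 = 1114.75.
Change = 1114.75/1065.05 − 1 = 0.0467.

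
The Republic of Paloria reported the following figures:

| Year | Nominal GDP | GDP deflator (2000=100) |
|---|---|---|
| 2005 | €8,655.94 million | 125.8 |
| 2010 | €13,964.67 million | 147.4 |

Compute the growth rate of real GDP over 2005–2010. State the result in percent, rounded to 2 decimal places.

Deflate each year: 2005 → 8655.94/1.258 = 6880.72; 2010 → 13964.67/1.474 = 9474.00.
So real GDP changed by 9474.00/6880.72 − 1 = 0.3769, i.e. 37.69%.

37.69%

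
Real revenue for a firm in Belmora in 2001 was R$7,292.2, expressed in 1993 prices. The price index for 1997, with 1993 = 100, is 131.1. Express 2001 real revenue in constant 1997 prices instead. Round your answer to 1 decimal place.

Real revenue in 1997 prices = Real revenue in 1993 prices × (P_1997/P_1993) = 7292.2 × 1.311 = 9560.07.

R$9,560.1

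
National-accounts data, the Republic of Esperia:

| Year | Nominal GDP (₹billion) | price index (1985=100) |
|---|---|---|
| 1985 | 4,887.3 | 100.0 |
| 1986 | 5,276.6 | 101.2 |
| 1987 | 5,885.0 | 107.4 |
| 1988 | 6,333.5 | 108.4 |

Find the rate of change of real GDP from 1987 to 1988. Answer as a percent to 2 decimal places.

6.63%

Real GDP 1987 = 5885.0/1.074 = 5479.52.
Real GDP 1988 = 6333.5/1.084 = 5842.71.
Change = 5842.71/5479.52 − 1 = 0.0663.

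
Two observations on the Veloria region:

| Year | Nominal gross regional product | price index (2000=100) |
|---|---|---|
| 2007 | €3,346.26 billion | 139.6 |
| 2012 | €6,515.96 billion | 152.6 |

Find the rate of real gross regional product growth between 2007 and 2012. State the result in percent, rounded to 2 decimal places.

78.14%

Deflate each year: 2007 → 3346.26/1.396 = 2397.03; 2012 → 6515.96/1.526 = 4269.96.
So real gross regional product changed by 4269.96/2397.03 − 1 = 0.7814, i.e. 78.14%.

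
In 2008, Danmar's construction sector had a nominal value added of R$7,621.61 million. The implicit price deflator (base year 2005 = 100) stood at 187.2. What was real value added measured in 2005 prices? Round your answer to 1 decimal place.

Real value added = Nominal / (implicit price deflator/100) = 7621.61 / 1.872 = 4071.37.

R$4,071.4 million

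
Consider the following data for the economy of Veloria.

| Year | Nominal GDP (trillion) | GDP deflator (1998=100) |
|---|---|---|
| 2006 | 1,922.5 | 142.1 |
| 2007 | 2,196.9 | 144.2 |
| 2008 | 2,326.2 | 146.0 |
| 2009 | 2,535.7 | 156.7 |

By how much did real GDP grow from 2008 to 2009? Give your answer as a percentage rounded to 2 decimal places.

Real GDP 2008 = 2326.2/1.460 = 1593.29.
Real GDP 2009 = 2535.7/1.567 = 1618.19.
Change = 1618.19/1593.29 − 1 = 0.0156.

1.56%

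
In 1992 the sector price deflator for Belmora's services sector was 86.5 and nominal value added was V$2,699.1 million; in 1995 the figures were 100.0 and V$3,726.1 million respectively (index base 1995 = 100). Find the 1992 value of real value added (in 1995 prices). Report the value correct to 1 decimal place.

Real value added = Nominal / (sector price deflator/100) = 2699.1 / 0.865 = 3120.35.

V$3,120.3 million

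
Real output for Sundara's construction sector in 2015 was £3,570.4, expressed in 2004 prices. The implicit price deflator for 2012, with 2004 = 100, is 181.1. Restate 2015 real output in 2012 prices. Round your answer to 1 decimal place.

Real output in 2012 prices = Real output in 2004 prices × (P_2012/P_2004) = 3570.4 × 1.811 = 6465.99.

£6,466.0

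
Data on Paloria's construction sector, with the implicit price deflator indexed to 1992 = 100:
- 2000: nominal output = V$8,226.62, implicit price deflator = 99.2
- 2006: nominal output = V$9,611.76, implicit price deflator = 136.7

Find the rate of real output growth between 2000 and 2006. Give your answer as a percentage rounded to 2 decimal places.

-15.21%

Deflate each year: 2000 → 8226.62/0.992 = 8292.96; 2006 → 9611.76/1.367 = 7031.28.
So real output changed by 7031.28/8292.96 − 1 = -0.1521, i.e. -15.21%.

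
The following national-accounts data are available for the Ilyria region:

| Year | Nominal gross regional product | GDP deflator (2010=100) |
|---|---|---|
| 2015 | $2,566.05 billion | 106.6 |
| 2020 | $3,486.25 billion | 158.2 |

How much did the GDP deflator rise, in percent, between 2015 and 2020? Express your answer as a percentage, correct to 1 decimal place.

Price-level change = 158.2 / 106.6 − 1 = 0.4841.

48.4%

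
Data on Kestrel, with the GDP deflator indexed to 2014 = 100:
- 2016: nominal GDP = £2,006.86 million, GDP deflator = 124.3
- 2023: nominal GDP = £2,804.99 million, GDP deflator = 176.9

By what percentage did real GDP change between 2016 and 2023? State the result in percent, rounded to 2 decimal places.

-1.79%

Deflate each year: 2016 → 2006.86/1.243 = 1614.53; 2023 → 2804.99/1.769 = 1585.64.
So real GDP changed by 1585.64/1614.53 − 1 = -0.0179, i.e. -1.79%.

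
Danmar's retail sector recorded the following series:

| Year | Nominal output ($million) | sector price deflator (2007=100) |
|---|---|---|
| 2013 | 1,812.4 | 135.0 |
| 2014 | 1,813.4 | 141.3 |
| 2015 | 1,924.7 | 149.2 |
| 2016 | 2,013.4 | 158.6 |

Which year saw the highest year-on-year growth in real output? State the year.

2014: real = 1813.4/1.413 = 1283.37; growth vs 2013 (1342.52) = -4.41%.
2015: real = 1924.7/1.492 = 1290.01; growth vs 2014 (1283.37) = 0.52%.
2016: real = 2013.4/1.586 = 1269.48; growth vs 2015 (1290.01) = -1.59%.

2015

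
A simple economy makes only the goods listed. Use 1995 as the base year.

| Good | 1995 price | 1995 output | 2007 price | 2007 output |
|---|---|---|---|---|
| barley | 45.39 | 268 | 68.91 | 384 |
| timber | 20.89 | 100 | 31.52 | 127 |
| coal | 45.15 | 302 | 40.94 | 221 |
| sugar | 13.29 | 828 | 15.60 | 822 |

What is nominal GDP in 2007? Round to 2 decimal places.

Nominal GDP 2007 = Σ (p_2007 × q_2007) = 68.91·384 + 31.52·127 + 40.94·221 + 15.60·822 = 52335.42.

52335.42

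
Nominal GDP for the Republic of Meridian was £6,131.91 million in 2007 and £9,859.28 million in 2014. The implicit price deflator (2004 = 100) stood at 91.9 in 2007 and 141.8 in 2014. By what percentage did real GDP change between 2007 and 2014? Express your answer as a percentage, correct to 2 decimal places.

Deflate each year: 2007 → 6131.91/0.919 = 6672.37; 2014 → 9859.28/1.418 = 6952.95.
So real GDP changed by 6952.95/6672.37 − 1 = 0.0421, i.e. 4.21%.

4.21%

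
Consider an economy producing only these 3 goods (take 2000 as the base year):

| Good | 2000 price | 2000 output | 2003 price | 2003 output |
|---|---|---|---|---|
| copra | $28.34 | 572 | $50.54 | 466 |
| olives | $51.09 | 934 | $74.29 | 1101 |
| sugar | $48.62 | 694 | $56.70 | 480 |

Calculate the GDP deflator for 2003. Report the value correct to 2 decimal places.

142.85

Nominal GDP 2003 = 50.54·466 + 74.29·1101 + 56.70·480 = 132560.93.
Real GDP 2003 (at 2000 prices) = 28.34·466 + 51.09·1101 + 48.62·480 = 92794.13.
Deflator = Nominal/Real × 100 = 132560.93/92794.13 × 100 = 142.855.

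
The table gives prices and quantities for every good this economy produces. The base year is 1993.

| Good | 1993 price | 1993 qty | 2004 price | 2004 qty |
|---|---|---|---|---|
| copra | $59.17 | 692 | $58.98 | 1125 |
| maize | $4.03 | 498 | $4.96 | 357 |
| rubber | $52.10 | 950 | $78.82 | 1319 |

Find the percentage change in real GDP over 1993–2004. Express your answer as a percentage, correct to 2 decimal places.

Real GDP 1993 = Nominal GDP 1993 = 59.17·692 + 4.03·498 + 52.10·950 = 92447.58.
Real GDP 2004 (at 1993 prices) = 59.17·1125 + 4.03·357 + 52.10·1319 = 136724.86.
Real growth = 136724.86/92447.58 − 1 = 0.4789.

47.89%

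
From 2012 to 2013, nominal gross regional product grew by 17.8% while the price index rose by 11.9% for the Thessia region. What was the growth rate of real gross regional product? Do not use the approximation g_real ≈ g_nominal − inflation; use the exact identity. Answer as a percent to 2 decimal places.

(1 + g_nom) = (1 + g_real)(1 + π), so g_real = 1.1780 / 1.1190 − 1 = 0.05273.

5.27%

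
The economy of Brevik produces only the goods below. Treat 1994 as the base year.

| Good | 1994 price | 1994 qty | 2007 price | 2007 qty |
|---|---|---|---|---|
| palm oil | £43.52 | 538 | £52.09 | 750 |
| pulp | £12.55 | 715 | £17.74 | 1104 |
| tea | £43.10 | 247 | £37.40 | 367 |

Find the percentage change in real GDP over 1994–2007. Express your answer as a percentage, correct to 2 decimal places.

Real GDP 1994 = Nominal GDP 1994 = 43.52·538 + 12.55·715 + 43.10·247 = 43032.71.
Real GDP 2007 (at 1994 prices) = 43.52·750 + 12.55·1104 + 43.10·367 = 62312.90.
Real growth = 62312.90/43032.71 − 1 = 0.4480.

44.80%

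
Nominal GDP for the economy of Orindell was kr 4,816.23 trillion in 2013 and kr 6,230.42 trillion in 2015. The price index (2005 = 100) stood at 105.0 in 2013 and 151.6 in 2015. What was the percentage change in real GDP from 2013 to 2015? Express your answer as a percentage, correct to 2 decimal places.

-10.40%

Deflate each year: 2013 → 4816.23/1.050 = 4586.89; 2015 → 6230.42/1.516 = 4109.78.
So real GDP changed by 4109.78/4586.89 − 1 = -0.1040, i.e. -10.40%.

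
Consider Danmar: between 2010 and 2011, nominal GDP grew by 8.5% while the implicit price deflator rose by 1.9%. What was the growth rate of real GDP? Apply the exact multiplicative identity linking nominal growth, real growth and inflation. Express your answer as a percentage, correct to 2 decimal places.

6.48%

(1 + g_nom) = (1 + g_real)(1 + π), so g_real = 1.0850 / 1.0190 − 1 = 0.06477.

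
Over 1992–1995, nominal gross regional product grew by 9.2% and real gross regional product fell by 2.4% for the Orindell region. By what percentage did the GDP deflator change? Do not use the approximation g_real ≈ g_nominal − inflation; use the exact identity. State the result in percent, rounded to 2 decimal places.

(1 + g_nom) = (1 + g_real)(1 + π), so π = 1.0920 / 0.9760 − 1 = 0.11885.

11.89%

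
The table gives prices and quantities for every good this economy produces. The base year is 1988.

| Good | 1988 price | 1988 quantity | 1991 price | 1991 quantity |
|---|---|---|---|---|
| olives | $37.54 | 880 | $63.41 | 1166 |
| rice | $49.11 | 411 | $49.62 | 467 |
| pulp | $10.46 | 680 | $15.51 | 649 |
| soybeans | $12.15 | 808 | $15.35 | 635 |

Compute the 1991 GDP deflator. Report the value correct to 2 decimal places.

Nominal GDP 1991 = 63.41·1166 + 49.62·467 + 15.51·649 + 15.35·635 = 116921.84.
Real GDP 1991 (at 1988 prices) = 37.54·1166 + 49.11·467 + 10.46·649 + 12.15·635 = 81209.80.
Deflator = Nominal/Real × 100 = 116921.84/81209.80 × 100 = 143.975.

143.98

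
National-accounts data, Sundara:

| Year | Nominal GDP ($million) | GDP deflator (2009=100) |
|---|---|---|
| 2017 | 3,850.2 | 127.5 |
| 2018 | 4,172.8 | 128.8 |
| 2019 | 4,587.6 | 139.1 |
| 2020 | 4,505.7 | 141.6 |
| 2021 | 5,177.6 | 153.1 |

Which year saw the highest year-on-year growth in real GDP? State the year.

2018: real = 4172.8/1.288 = 3239.75; growth vs 2017 (3019.76) = 7.29%.
2019: real = 4587.6/1.391 = 3298.06; growth vs 2018 (3239.75) = 1.80%.
2020: real = 4505.7/1.416 = 3181.99; growth vs 2019 (3298.06) = -3.52%.
2021: real = 5177.6/1.531 = 3381.84; growth vs 2020 (3181.99) = 6.28%.

2018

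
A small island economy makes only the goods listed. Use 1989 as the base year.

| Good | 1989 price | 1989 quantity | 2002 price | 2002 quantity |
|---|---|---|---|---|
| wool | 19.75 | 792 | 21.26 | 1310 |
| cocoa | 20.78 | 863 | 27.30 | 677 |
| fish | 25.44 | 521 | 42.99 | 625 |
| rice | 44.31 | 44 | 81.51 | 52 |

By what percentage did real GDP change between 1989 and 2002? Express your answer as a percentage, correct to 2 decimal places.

19.20%

Real GDP 1989 = Nominal GDP 1989 = 19.75·792 + 20.78·863 + 25.44·521 + 44.31·44 = 48779.02.
Real GDP 2002 (at 1989 prices) = 19.75·1310 + 20.78·677 + 25.44·625 + 44.31·52 = 58144.68.
Real growth = 58144.68/48779.02 − 1 = 0.1920.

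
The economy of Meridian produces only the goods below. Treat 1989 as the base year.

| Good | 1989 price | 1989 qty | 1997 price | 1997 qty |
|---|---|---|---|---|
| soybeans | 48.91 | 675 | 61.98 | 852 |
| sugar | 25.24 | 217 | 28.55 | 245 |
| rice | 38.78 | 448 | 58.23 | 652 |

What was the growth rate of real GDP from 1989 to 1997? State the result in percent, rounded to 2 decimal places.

30.92%

Real GDP 1989 = Nominal GDP 1989 = 48.91·675 + 25.24·217 + 38.78·448 = 55864.77.
Real GDP 1997 (at 1989 prices) = 48.91·852 + 25.24·245 + 38.78·652 = 73139.68.
Real growth = 73139.68/55864.77 − 1 = 0.3092.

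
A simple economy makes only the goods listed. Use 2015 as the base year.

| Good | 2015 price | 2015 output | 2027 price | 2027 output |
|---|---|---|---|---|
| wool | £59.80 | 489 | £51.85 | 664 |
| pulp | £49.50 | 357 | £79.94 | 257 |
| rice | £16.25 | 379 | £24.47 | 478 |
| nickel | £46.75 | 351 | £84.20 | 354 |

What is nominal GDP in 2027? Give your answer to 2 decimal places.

£96476.44

Nominal GDP 2027 = Σ (p_2027 × q_2027) = 51.85·664 + 79.94·257 + 24.47·478 + 84.20·354 = 96476.44.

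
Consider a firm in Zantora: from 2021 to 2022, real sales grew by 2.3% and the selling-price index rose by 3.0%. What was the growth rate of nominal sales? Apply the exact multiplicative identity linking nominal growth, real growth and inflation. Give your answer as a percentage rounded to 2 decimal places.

(1 + g_nom) = (1 + g_real)(1 + π) = 1.0230 × 1.0300 = 1.05369.

5.37%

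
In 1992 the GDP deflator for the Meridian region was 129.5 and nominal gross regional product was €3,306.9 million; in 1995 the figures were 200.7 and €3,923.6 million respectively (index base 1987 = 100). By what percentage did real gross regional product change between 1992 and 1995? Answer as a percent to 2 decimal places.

-23.44%

Real gross regional product 1992 = 3306.9 / 1.295 = 2553.59.
Real gross regional product 1995 = 3923.6 / 2.007 = 1954.96.
Real growth = 1954.96 / 2553.59 − 1 = -0.2344.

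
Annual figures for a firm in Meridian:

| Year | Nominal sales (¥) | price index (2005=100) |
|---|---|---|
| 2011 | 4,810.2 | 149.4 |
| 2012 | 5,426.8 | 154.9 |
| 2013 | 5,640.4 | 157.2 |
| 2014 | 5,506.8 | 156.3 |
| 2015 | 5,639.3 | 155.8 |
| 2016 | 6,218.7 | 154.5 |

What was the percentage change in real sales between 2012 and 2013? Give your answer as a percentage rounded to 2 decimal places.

Real sales 2012 = 5426.8/1.549 = 3503.42.
Real sales 2013 = 5640.4/1.572 = 3588.04.
Change = 3588.04/3503.42 − 1 = 0.0242.

2.42%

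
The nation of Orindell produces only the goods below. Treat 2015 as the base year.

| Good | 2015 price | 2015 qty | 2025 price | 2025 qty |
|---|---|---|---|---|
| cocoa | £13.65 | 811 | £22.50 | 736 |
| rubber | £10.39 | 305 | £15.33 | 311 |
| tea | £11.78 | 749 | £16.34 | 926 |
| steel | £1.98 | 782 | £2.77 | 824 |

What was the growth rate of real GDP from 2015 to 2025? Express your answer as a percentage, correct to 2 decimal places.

4.90%

Real GDP 2015 = Nominal GDP 2015 = 13.65·811 + 10.39·305 + 11.78·749 + 1.98·782 = 24610.68.
Real GDP 2025 (at 2015 prices) = 13.65·736 + 10.39·311 + 11.78·926 + 1.98·824 = 25817.49.
Real growth = 25817.49/24610.68 − 1 = 0.0490.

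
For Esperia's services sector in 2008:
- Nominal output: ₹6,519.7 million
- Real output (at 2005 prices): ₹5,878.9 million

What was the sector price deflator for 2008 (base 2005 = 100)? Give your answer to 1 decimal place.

sector price deflator = (Nominal / Real) × 100 = 6519.7 / 5878.9 × 100 = 110.90.

110.9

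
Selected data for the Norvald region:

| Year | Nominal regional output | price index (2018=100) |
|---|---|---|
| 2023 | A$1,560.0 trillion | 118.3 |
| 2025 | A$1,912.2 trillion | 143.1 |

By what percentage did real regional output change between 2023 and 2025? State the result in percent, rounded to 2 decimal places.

Deflate each year: 2023 → 1560.0/1.183 = 1318.68; 2025 → 1912.2/1.431 = 1336.27.
So real regional output changed by 1336.27/1318.68 − 1 = 0.0133, i.e. 1.33%.

1.33%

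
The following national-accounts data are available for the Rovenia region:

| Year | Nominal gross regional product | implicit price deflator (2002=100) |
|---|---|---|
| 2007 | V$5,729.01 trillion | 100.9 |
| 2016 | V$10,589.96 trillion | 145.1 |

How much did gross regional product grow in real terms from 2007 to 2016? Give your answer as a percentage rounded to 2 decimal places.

Real gross regional product 2007 = 5729.01 / 1.009 = 5677.91.
Real gross regional product 2016 = 10589.96 / 1.451 = 7298.39.
Real growth = 7298.39 / 5677.91 − 1 = 0.2854.

28.54%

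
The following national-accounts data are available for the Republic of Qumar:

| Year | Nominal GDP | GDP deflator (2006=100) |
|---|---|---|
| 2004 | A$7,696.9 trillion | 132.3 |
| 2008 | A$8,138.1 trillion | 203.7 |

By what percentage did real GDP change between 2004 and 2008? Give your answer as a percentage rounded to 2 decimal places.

-31.33%

Deflate each year: 2004 → 7696.9/1.323 = 5817.76; 2008 → 8138.1/2.037 = 3995.14.
So real GDP changed by 3995.14/5817.76 − 1 = -0.3133, i.e. -31.33%.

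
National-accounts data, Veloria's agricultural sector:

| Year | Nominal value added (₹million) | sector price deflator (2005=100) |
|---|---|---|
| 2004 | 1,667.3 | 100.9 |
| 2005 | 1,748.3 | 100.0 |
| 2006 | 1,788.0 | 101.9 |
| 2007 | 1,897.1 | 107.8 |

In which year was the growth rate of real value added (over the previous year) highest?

2005: real = 1748.3/1.000 = 1748.30; growth vs 2004 (1652.43) = 5.80%.
2006: real = 1788.0/1.019 = 1754.66; growth vs 2005 (1748.30) = 0.36%.
2007: real = 1897.1/1.078 = 1759.83; growth vs 2006 (1754.66) = 0.29%.

2005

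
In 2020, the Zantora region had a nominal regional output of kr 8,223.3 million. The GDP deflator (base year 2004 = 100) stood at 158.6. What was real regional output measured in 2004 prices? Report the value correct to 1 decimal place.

kr 5,184.9 million

Real regional output = Nominal / (GDP deflator/100) = 8223.3 / 1.586 = 5184.93.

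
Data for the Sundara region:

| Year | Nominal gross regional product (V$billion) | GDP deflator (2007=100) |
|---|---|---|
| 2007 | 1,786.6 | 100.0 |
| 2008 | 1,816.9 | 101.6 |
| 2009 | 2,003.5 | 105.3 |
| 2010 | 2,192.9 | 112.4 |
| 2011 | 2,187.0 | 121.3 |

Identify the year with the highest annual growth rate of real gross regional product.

2009

2008: real = 1816.9/1.016 = 1788.29; growth vs 2007 (1786.60) = 0.09%.
2009: real = 2003.5/1.053 = 1902.66; growth vs 2008 (1788.29) = 6.40%.
2010: real = 2192.9/1.124 = 1950.98; growth vs 2009 (1902.66) = 2.54%.
2011: real = 2187.0/1.213 = 1802.97; growth vs 2010 (1950.98) = -7.59%.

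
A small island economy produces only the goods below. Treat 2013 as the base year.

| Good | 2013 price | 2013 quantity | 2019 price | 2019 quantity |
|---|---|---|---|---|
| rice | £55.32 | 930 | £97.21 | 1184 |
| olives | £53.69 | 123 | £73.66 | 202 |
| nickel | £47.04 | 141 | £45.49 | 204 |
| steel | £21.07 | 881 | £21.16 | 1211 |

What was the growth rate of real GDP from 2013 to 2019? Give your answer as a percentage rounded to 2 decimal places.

Real GDP 2013 = Nominal GDP 2013 = 55.32·930 + 53.69·123 + 47.04·141 + 21.07·881 = 83246.78.
Real GDP 2019 (at 2013 prices) = 55.32·1184 + 53.69·202 + 47.04·204 + 21.07·1211 = 111456.19.
Real growth = 111456.19/83246.78 − 1 = 0.3389.

33.89%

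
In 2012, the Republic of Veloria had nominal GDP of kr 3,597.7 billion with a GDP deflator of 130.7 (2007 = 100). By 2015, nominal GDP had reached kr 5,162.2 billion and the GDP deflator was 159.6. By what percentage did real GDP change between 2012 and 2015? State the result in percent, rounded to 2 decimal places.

Real GDP 2012 = 3597.7 / 1.307 = 2752.64.
Real GDP 2015 = 5162.2 / 1.596 = 3234.46.
Real growth = 3234.46 / 2752.64 − 1 = 0.1750.

17.50%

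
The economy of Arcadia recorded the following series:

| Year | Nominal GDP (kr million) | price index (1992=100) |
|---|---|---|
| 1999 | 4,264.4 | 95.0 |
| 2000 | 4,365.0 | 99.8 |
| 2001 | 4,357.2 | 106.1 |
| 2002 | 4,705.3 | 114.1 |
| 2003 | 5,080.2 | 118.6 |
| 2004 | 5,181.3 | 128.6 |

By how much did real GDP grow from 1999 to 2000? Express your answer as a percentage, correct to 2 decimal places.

Real GDP 1999 = 4264.4/0.950 = 4488.84.
Real GDP 2000 = 4365.0/0.998 = 4373.75.
Change = 4373.75/4488.84 − 1 = -0.0256.

-2.56%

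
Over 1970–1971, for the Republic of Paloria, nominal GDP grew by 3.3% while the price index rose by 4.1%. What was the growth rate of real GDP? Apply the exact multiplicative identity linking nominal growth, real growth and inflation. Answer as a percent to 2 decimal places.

-0.77%

(1 + g_nom) = (1 + g_real)(1 + π), so g_real = 1.0330 / 1.0410 − 1 = -0.00768.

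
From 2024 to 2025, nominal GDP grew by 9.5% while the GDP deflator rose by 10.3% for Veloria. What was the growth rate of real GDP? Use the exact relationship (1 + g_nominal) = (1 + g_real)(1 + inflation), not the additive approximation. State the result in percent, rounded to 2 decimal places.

-0.73%

(1 + g_nom) = (1 + g_real)(1 + π), so g_real = 1.0950 / 1.1030 − 1 = -0.00725.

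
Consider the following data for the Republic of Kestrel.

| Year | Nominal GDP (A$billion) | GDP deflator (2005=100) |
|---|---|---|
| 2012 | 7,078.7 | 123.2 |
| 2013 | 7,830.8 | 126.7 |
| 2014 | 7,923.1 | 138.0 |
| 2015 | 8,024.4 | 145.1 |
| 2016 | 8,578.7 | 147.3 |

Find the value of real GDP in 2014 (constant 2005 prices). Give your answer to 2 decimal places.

A$5,741.38 billion

Real GDP 2014 = 7923.1 / 1.380 = 5741.38.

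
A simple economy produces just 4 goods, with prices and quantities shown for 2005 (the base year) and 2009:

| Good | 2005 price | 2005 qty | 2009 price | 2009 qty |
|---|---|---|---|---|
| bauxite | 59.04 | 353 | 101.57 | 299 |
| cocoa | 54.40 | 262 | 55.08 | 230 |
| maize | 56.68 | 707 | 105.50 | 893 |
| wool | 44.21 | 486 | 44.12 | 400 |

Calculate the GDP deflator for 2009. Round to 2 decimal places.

Nominal GDP 2009 = 101.57·299 + 55.08·230 + 105.50·893 + 44.12·400 = 154897.33.
Real GDP 2009 (at 2005 prices) = 59.04·299 + 54.40·230 + 56.68·893 + 44.21·400 = 98464.20.
Deflator = Nominal/Real × 100 = 154897.33/98464.20 × 100 = 157.313.

157.31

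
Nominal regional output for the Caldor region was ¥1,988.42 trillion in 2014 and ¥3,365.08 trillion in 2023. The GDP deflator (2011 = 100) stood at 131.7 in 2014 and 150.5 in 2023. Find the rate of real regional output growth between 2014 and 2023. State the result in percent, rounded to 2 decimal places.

Deflate each year: 2014 → 1988.42/1.317 = 1509.81; 2023 → 3365.08/1.505 = 2235.93.
So real regional output changed by 2235.93/1509.81 − 1 = 0.4809, i.e. 48.09%.

48.09%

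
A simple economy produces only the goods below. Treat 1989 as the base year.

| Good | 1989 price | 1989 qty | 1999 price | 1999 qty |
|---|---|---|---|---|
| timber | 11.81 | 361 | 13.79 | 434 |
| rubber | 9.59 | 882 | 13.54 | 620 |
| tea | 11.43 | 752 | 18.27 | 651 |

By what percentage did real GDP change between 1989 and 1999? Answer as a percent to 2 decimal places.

Real GDP 1989 = Nominal GDP 1989 = 11.81·361 + 9.59·882 + 11.43·752 = 21317.15.
Real GDP 1999 (at 1989 prices) = 11.81·434 + 9.59·620 + 11.43·651 = 18512.27.
Real growth = 18512.27/21317.15 − 1 = -0.1316.

-13.16%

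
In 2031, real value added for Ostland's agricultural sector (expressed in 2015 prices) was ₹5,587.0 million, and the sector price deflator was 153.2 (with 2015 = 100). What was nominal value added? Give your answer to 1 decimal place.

₹8,559.3 million

Nominal value added = Real × (sector price deflator/100) = 5587.0 × 1.532 = 8559.28.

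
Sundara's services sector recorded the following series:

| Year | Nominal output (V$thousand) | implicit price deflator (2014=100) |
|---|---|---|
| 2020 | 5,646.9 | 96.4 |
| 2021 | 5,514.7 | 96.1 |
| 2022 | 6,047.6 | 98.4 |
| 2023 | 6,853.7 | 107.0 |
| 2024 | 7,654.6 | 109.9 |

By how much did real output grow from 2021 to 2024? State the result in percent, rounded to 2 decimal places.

21.37%

Real output 2021 = 5514.7/0.961 = 5738.50.
Real output 2024 = 7654.6/1.099 = 6965.06.
Change = 6965.06/5738.50 − 1 = 0.2137.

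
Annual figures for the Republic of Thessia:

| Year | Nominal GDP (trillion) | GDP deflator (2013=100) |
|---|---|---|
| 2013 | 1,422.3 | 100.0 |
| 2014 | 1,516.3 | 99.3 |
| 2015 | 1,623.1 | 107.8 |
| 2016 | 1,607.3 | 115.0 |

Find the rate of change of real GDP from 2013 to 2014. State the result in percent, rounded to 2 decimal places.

Real GDP 2013 = 1422.3/1.000 = 1422.30.
Real GDP 2014 = 1516.3/0.993 = 1526.99.
Change = 1526.99/1422.30 − 1 = 0.0736.

7.36%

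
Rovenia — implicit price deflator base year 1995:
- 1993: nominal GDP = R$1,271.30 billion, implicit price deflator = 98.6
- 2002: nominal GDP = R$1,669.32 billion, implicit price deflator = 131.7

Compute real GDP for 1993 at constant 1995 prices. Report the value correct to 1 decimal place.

R$1,289.4 billion

Real GDP = Nominal / (implicit price deflator/100) = 1271.30 / 0.986 = 1289.35.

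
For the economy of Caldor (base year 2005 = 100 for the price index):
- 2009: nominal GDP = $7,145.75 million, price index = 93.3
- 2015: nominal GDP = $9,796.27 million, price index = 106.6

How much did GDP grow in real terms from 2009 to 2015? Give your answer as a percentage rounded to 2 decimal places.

Deflate each year: 2009 → 7145.75/0.933 = 7658.90; 2015 → 9796.27/1.066 = 9189.75.
So real GDP changed by 9189.75/7658.90 − 1 = 0.1999, i.e. 19.99%.

19.99%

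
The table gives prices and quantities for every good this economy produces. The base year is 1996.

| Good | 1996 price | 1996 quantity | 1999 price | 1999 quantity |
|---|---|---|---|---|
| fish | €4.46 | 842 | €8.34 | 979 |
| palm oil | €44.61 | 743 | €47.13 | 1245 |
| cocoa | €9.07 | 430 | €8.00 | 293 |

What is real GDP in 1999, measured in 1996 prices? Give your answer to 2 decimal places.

€62563.30

Real GDP 1999 = Σ (p_1996 × q_1999) = 4.46·979 + 44.61·1245 + 9.07·293 = 62563.30.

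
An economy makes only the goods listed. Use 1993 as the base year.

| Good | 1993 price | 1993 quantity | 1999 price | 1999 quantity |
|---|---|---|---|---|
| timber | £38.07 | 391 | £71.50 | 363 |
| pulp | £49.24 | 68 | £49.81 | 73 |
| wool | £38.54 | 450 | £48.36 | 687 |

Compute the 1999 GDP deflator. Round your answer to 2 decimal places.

Nominal GDP 1999 = 71.50·363 + 49.81·73 + 48.36·687 = 62813.95.
Real GDP 1999 (at 1993 prices) = 38.07·363 + 49.24·73 + 38.54·687 = 43890.91.
Deflator = Nominal/Real × 100 = 62813.95/43890.91 × 100 = 143.114.

143.11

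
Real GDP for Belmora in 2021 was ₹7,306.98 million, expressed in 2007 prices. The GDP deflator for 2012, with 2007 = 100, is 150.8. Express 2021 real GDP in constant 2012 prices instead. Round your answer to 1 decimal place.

₹11,018.9 million

Real GDP in 2012 prices = Real GDP in 2007 prices × (P_2012/P_2007) = 7306.98 × 1.508 = 11018.93.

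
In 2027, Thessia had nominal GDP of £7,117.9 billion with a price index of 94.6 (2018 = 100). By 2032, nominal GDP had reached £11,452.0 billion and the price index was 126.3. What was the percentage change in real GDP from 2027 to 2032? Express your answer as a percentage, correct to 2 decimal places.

Real GDP 2027 = 7117.9 / 0.946 = 7524.21.
Real GDP 2032 = 11452.0 / 1.263 = 9067.30.
Real growth = 9067.30 / 7524.21 − 1 = 0.2051.

20.51%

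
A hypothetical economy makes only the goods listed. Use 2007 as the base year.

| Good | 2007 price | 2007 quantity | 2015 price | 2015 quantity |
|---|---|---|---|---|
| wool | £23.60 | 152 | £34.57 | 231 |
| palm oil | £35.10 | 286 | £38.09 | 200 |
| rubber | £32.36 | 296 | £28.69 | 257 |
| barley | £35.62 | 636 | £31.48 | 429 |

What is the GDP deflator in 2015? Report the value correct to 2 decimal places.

Nominal GDP 2015 = 34.57·231 + 38.09·200 + 28.69·257 + 31.48·429 = 36481.92.
Real GDP 2015 (at 2007 prices) = 23.60·231 + 35.10·200 + 32.36·257 + 35.62·429 = 36069.10.
Deflator = Nominal/Real × 100 = 36481.92/36069.10 × 100 = 101.145.

101.14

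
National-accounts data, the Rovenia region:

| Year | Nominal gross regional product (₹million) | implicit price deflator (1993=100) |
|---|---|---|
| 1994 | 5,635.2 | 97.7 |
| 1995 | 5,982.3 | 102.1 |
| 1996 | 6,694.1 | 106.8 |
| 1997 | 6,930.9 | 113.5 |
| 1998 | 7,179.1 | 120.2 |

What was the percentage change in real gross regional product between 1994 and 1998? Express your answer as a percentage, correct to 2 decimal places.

3.55%

Real gross regional product 1994 = 5635.2/0.977 = 5767.86.
Real gross regional product 1998 = 7179.1/1.202 = 5972.63.
Change = 5972.63/5767.86 − 1 = 0.0355.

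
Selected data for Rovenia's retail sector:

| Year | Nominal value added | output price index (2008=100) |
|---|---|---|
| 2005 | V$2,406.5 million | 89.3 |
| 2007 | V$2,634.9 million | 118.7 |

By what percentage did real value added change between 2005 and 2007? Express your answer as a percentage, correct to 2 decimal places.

-17.63%

Deflate each year: 2005 → 2406.5/0.893 = 2694.85; 2007 → 2634.9/1.187 = 2219.80.
So real value added changed by 2219.80/2694.85 − 1 = -0.1763, i.e. -17.63%.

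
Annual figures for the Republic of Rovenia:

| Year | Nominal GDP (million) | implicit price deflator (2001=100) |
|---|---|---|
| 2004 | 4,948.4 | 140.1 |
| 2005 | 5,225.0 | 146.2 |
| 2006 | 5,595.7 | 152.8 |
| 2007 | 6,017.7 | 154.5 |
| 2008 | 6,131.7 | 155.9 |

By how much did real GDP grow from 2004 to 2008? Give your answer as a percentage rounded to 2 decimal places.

Real GDP 2004 = 4948.4/1.401 = 3532.05.
Real GDP 2008 = 6131.7/1.559 = 3933.10.
Change = 3933.10/3532.05 − 1 = 0.1135.

11.35%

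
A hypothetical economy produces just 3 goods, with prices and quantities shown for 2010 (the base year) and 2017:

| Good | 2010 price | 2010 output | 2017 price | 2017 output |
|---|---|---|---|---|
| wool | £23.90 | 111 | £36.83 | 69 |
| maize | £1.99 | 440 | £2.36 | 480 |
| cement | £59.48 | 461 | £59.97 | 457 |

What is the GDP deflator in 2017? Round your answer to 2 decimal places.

Nominal GDP 2017 = 36.83·69 + 2.36·480 + 59.97·457 = 31080.36.
Real GDP 2017 (at 2010 prices) = 23.90·69 + 1.99·480 + 59.48·457 = 29786.66.
Deflator = Nominal/Real × 100 = 31080.36/29786.66 × 100 = 104.343.

104.34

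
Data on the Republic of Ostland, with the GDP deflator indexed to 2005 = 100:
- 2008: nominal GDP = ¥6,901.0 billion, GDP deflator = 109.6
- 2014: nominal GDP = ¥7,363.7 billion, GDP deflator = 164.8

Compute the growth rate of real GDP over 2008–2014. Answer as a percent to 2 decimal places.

Deflate each year: 2008 → 6901.0/1.096 = 6296.53; 2014 → 7363.7/1.648 = 4468.26.
So real GDP changed by 4468.26/6296.53 − 1 = -0.2904, i.e. -29.04%.

-29.04%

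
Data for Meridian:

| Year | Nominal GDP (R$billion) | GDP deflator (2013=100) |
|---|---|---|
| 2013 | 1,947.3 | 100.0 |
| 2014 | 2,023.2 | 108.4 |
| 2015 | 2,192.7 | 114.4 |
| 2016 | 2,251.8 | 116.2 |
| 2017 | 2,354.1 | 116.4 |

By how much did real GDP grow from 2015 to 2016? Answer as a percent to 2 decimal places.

Real GDP 2015 = 2192.7/1.144 = 1916.70.
Real GDP 2016 = 2251.8/1.162 = 1937.87.
Change = 1937.87/1916.70 − 1 = 0.0110.

1.10%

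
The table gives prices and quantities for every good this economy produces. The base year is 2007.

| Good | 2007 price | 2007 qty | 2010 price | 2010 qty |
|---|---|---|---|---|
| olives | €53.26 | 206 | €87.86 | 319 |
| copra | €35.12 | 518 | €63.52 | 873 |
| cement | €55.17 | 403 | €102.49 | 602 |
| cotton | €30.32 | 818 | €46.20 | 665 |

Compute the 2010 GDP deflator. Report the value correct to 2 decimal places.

174.12

Nominal GDP 2010 = 87.86·319 + 63.52·873 + 102.49·602 + 46.20·665 = 175902.28.
Real GDP 2010 (at 2007 prices) = 53.26·319 + 35.12·873 + 55.17·602 + 30.32·665 = 101024.84.
Deflator = Nominal/Real × 100 = 175902.28/101024.84 × 100 = 174.118.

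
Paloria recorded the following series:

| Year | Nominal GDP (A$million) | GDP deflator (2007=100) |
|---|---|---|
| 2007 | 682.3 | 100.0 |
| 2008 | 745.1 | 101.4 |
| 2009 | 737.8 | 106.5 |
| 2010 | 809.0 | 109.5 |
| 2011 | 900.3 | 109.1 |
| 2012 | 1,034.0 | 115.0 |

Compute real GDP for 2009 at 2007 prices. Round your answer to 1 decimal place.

A$692.8 million

Real GDP 2009 = 737.8 / 1.065 = 692.77.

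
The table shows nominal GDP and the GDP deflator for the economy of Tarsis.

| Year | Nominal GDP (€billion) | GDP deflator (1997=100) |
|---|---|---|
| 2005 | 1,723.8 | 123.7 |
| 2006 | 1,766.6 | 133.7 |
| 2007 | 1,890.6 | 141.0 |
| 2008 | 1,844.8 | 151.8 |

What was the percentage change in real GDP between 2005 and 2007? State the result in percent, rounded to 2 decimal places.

-3.78%

Real GDP 2005 = 1723.8/1.237 = 1393.53.
Real GDP 2007 = 1890.6/1.410 = 1340.85.
Change = 1340.85/1393.53 − 1 = -0.0378.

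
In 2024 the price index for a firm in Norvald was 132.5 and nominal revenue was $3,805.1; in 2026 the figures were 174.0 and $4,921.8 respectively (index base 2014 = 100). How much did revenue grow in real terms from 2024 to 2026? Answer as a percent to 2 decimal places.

Deflate each year: 2024 → 3805.1/1.325 = 2871.77; 2026 → 4921.8/1.740 = 2828.62.
So real revenue changed by 2828.62/2871.77 − 1 = -0.0150, i.e. -1.50%.

-1.50%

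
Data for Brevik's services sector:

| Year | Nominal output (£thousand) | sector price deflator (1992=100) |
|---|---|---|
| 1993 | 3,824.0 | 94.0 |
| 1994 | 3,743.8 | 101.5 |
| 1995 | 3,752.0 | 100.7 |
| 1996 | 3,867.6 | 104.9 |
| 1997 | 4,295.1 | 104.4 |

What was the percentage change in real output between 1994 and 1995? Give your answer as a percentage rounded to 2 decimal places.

1.02%

Real output 1994 = 3743.8/1.015 = 3688.47.
Real output 1995 = 3752.0/1.007 = 3725.92.
Change = 3725.92/3688.47 − 1 = 0.0102.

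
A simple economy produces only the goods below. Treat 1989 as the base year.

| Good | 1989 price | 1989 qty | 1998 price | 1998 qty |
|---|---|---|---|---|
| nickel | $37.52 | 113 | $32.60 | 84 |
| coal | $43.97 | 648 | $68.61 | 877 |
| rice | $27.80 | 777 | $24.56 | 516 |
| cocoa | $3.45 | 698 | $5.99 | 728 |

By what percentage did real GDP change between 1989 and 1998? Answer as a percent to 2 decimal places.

Real GDP 1989 = Nominal GDP 1989 = 37.52·113 + 43.97·648 + 27.80·777 + 3.45·698 = 56741.02.
Real GDP 1998 (at 1989 prices) = 37.52·84 + 43.97·877 + 27.80·516 + 3.45·728 = 58569.77.
Real growth = 58569.77/56741.02 − 1 = 0.0322.

3.22%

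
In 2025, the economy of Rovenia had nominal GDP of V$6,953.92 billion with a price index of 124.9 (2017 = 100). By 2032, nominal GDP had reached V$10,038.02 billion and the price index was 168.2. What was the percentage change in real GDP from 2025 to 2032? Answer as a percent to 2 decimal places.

Deflate each year: 2025 → 6953.92/1.249 = 5567.59; 2032 → 10038.02/1.682 = 5967.91.
So real GDP changed by 5967.91/5567.59 − 1 = 0.0719, i.e. 7.19%.

7.19%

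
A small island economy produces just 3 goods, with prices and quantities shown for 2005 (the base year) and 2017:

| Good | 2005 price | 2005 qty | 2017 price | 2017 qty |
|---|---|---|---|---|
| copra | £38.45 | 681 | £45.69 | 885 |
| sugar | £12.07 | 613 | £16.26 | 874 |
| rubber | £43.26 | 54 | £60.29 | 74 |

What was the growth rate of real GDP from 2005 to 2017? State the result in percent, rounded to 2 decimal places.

Real GDP 2005 = Nominal GDP 2005 = 38.45·681 + 12.07·613 + 43.26·54 = 35919.40.
Real GDP 2017 (at 2005 prices) = 38.45·885 + 12.07·874 + 43.26·74 = 47778.67.
Real growth = 47778.67/35919.40 − 1 = 0.3302.

33.02%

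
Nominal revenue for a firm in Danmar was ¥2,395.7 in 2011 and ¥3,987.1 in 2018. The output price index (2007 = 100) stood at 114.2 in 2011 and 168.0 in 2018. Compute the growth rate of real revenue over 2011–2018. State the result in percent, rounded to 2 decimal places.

13.13%

Deflate each year: 2011 → 2395.7/1.142 = 2097.81; 2018 → 3987.1/1.680 = 2373.27.
So real revenue changed by 2373.27/2097.81 − 1 = 0.1313, i.e. 13.13%.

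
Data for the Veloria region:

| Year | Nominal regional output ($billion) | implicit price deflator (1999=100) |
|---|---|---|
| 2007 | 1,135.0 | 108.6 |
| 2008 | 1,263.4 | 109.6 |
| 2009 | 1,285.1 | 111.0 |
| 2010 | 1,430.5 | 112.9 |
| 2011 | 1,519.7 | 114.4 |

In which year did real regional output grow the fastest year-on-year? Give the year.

2008: real = 1263.4/1.096 = 1152.74; growth vs 2007 (1045.12) = 10.30%.
2009: real = 1285.1/1.110 = 1157.75; growth vs 2008 (1152.74) = 0.43%.
2010: real = 1430.5/1.129 = 1267.05; growth vs 2009 (1157.75) = 9.44%.
2011: real = 1519.7/1.144 = 1328.41; growth vs 2010 (1267.05) = 4.84%.

2008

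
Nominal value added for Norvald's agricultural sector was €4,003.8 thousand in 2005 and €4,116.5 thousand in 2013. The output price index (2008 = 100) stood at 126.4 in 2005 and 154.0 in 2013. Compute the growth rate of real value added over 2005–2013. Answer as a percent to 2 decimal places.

-15.61%

Real value added 2005 = 4003.8 / 1.264 = 3167.56.
Real value added 2013 = 4116.5 / 1.540 = 2673.05.
Real growth = 2673.05 / 3167.56 − 1 = -0.1561.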